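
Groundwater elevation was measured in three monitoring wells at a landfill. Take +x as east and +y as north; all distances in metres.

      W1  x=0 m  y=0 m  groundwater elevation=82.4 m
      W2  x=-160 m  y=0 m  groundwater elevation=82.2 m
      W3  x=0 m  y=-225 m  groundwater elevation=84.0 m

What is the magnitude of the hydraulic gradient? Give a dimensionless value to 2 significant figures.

∂h/∂x = (82.2 − 82.4) / (-160 − 0) = +0.001250
∂h/∂y = (84.0 − 82.4) / (-225 − 0) = -0.007111
|∇h| = √(0.001250² + -0.007111²) = 0.00722

0.0072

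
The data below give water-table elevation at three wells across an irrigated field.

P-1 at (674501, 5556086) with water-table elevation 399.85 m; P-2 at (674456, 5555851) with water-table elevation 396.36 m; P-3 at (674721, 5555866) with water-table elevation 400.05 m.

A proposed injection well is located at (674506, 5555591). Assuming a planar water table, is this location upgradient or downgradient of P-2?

downgradient

Three-point gradient (reference P-1): Δ to P-2 = (-45, -235, -3.49), Δ to P-3 = (220, -220, +0.20).
∂h/∂x = +0.01323, ∂h/∂y = +0.01232 (det = 61600).
Head at (674506, 5555591) = 399.85 + (+0.01323)·(5) + (+0.01232)·(-495) = 393.82 m.
That is lower than the 396.36 m at P-2, so the point is downgradient.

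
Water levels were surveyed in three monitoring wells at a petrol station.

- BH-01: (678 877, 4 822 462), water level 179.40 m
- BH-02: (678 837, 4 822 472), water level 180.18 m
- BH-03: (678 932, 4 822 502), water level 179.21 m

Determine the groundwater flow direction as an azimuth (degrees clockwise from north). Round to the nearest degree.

137°

Three-point gradient (reference BH-01): Δ to BH-02 = (-40, 10, +0.78), Δ to BH-03 = (55, 40, -0.19).
∂h/∂x = -0.01540, ∂h/∂y = +0.01642 (det = -2150).
Flow direction (−∇h) has components (+0.01540 E, -0.01642 N).
Azimuth = atan2(E, N) = atan2(+0.01540, -0.01642) = 136.8° ≈ 137°.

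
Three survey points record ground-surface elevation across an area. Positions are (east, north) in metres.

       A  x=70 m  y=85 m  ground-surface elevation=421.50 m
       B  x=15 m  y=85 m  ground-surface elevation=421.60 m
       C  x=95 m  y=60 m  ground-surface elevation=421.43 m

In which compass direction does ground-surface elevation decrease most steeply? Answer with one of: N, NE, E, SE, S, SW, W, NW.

SE

Taking A as reference: B−A = (-55, 0, +0.10); C−A = (25, -25, -0.07).
Determinant of the coordinate differences = (-55)·(-25) − 25·0 = 1375.
∂z/∂x = [(+0.10)·(-25) − (-0.07)·0] / 1375 = -0.001818
∂z/∂y = [(-55)·(-0.07) − 25·(+0.10)] / 1375 = +0.0009818
Steepest decrease is along −∇f = (+0.001818 E, -0.0009818 N) → southeast.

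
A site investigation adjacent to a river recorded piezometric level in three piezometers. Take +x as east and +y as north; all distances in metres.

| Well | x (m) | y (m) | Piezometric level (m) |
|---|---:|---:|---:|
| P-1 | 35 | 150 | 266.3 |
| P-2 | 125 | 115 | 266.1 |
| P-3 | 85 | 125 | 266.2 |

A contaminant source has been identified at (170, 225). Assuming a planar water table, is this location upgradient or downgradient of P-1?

downgradient

With h = a·x + b·y + c and P-1 as origin, the differences give:
  90·a + (-35)·b = -0.2
  50·a + (-25)·b = -0.1
Eliminate b (×(-25) and ×(-35), subtract): -500·a = 1.50 → a = ∂h/∂x = -0.003000
Back-substitute: b = ∂h/∂y = -0.002000.
Head at (170, 225) = 266.3 + (-0.003000)·(135) + (-0.002000)·(75) = 265.75 m.
That is lower than the 266.3 m at P-1, so the point is downgradient.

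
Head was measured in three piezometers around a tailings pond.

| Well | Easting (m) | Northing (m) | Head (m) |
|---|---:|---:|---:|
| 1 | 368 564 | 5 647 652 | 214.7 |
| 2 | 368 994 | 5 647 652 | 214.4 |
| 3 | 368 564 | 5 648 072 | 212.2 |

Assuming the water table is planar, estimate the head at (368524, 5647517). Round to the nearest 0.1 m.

215.5 m

∂h/∂x = (214.4 − 214.7) / (368994 − 368564) = -0.0006977
∂h/∂y = (212.2 − 214.7) / (5648072 − 5647652) = -0.005952
h(368524, 5647517) = 214.7 + (-0.0006977)·(-40) + (-0.005952)·(-135) = 214.7 +0.028 +0.804 = 215.531 m.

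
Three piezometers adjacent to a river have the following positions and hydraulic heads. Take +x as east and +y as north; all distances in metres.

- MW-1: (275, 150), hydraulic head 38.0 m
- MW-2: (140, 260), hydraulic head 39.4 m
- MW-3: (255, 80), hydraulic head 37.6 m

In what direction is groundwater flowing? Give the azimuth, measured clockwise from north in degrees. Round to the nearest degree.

With h = a·x + b·y + c and MW-1 as origin, the differences give:
  (-135)·a + 110·b = +1.4
  (-20)·a + (-70)·b = -0.4
Eliminate b (×(-70) and ×110, subtract): 11650·a = -54.00 → a = ∂h/∂x = -0.004635
Back-substitute: b = ∂h/∂y = +0.007039.
Flow direction (−∇h) has components (+0.004635 E, -0.007039 N).
Azimuth = atan2(E, N) = atan2(+0.004635, -0.007039) = 146.6° ≈ 147°.

147°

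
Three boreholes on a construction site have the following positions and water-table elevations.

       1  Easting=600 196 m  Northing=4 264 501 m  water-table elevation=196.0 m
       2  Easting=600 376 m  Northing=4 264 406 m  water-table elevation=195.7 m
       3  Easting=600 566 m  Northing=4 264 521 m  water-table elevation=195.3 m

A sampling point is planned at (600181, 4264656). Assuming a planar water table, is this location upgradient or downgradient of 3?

upgradient

With h = a·x + b·y + c and 1 as origin, the differences give:
  180·a + (-95)·b = -0.3
  370·a + 20·b = -0.7
Eliminate b (×20 and ×(-95), subtract): 38750·a = -72.50 → a = ∂h/∂x = -0.001871
Back-substitute: b = ∂h/∂y = -0.0003871.
Head at (600181, 4264656) = 196.0 + (-0.001871)·(-15) + (-0.0003871)·(155) = 195.97 m.
That is higher than the 195.3 m at 3, so the point is upgradient.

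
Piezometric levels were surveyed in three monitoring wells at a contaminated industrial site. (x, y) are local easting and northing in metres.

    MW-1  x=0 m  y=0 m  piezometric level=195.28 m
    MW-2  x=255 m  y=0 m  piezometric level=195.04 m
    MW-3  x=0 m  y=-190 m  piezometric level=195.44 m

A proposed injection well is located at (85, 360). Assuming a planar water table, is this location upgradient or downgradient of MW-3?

∂h/∂x = (195.04 − 195.28) / (255 − 0) = -0.0009412
∂h/∂y = (195.44 − 195.28) / (-190 − 0) = -0.0008421
Head at (85, 360) = 195.28 + (-0.0009412)·(85) + (-0.0008421)·(360) = 194.90 m.
That is lower than the 195.44 m at MW-3, so the point is downgradient.

downgradient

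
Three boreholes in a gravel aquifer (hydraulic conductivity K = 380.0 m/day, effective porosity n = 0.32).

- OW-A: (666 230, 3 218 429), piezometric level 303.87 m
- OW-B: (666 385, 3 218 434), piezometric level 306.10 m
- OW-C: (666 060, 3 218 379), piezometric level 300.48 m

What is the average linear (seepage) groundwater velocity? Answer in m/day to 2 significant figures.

Taking OW-A as reference: OW-B−OW-A = (155, 5, +2.23); OW-C−OW-A = (-170, -50, -3.39).
Solve a·Δx + b·Δy = Δh: det = 155·(-50) − (-170)·5 = -6900.
∂h/∂x = [(+2.23)·(-50) − (-3.39)·5] / -6900 = +0.01370
∂h/∂y = [155·(-3.39) − (-170)·(+2.23)] / -6900 = +0.02121
|∇h| = √(0.01370² + 0.02121²) = 0.02525
Seepage velocity v = K·i/n = 380.0 × 0.02525 / 0.32 = 29.98 m/day.

30 m/day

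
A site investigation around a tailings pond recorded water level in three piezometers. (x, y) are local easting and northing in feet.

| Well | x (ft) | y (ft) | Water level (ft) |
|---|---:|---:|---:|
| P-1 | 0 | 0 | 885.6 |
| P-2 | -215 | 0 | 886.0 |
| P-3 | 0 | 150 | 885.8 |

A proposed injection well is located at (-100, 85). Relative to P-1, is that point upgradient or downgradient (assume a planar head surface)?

upgradient

∂h/∂x = (886.0 − 885.6) / (-215 − 0) = -0.001860
∂h/∂y = (885.8 − 885.6) / (150 − 0) = +0.001333
Head at (-100, 85) = 885.6 + (-0.001860)·(-100) + (+0.001333)·(85) = 885.90 ft.
That is higher than the 885.6 ft at P-1, so the point is upgradient.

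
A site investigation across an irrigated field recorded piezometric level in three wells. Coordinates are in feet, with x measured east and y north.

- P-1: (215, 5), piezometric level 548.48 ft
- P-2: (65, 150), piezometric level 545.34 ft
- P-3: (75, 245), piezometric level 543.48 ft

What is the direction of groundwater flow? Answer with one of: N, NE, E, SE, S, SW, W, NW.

N

Taking P-1 as reference: P-2−P-1 = (-150, 145, -3.14); P-3−P-1 = (-140, 240, -5.00).
Determinant of the coordinate differences = (-150)·240 − (-140)·145 = -15700.
∂h/∂x = [(-3.14)·240 − (-5.00)·145] / -15700 = +0.001822
∂h/∂y = [(-150)·(-5.00) − (-140)·(-3.14)] / -15700 = -0.01977
Flow = −∇h = (-0.001822 east, +0.01977 north), which points north.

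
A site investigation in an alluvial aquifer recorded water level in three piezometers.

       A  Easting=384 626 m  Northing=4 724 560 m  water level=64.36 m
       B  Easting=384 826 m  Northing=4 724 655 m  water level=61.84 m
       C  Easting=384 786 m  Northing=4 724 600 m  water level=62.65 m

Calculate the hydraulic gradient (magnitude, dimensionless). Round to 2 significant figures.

With h = a·x + b·y + c and A as origin, the differences give:
  200·a + 95·b = -2.52
  160·a + 40·b = -1.71
Eliminate b (×40 and ×95, subtract): -7200·a = 61.650 → a = ∂h/∂x = -0.008563
Back-substitute: b = ∂h/∂y = -0.008500.
|∇h| = √(-0.008563² + -0.008500²) = 0.01207

0.012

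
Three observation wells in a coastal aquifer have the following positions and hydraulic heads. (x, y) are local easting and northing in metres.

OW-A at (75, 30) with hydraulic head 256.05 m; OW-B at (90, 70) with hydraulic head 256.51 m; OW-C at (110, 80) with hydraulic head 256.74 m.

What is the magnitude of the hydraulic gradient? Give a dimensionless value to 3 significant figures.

0.0113

Taking OW-A as reference: OW-B−OW-A = (15, 40, +0.46); OW-C−OW-A = (35, 50, +0.69).
Determinant of the coordinate differences = 15·50 − 35·40 = -650.
∂h/∂x = [(+0.46)·50 − (+0.69)·40] / -650 = +0.007077
∂h/∂y = [15·(+0.69) − 35·(+0.46)] / -650 = +0.008846
|∇h| = √(0.007077² + 0.008846²) = 0.01133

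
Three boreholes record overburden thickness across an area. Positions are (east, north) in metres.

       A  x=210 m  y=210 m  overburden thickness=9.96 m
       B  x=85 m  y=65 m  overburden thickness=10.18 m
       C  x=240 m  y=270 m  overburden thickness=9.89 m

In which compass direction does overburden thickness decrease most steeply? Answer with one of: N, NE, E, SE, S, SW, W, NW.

Differences from A: to B (Δx, Δy, Δh) = (-125, -145, +0.22); to C = (30, 60, -0.07).
Solve a·Δx + b·Δy = Δd: det = (-125)·60 − 30·(-145) = -3150.
∂d/∂x = [(+0.22)·60 − (-0.07)·(-145)] / -3150 = -0.0009683
∂d/∂y = [(-125)·(-0.07) − 30·(+0.22)] / -3150 = -0.0006825
Steepest decrease is along −∇f = (+0.0009683 E, +0.0006825 N) → northeast.

NE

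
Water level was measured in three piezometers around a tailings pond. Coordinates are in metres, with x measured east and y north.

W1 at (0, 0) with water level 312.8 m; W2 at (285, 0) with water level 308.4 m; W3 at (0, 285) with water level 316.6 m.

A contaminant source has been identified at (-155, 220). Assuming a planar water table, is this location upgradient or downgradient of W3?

∂h/∂x = (308.4 − 312.8) / (285 − 0) = -0.01544
∂h/∂y = (316.6 − 312.8) / (285 − 0) = +0.01333
Head at (-155, 220) = 312.8 + (-0.01544)·(-155) + (+0.01333)·(220) = 318.13 m.
That is higher than the 316.6 m at W3, so the point is upgradient.

upgradient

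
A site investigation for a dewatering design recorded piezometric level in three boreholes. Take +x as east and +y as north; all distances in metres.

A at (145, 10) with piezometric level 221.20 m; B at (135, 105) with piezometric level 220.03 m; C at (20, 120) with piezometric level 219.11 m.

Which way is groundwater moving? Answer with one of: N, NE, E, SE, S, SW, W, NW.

NW

With h = a·x + b·y + c and A as origin, the differences give:
  (-10)·a + 95·b = -1.17
  (-125)·a + 110·b = -2.09
Eliminate b (×110 and ×95, subtract): 10775·a = 69.850 → a = ∂h/∂x = +0.006483
Back-substitute: b = ∂h/∂y = -0.01163.
Flow = −∇h = (-0.006483 east, +0.01163 north), which points northwest.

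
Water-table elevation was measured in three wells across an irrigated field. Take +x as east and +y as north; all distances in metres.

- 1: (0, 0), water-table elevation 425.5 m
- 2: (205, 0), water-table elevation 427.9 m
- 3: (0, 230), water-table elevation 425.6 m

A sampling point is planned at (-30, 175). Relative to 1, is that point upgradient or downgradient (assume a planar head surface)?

downgradient

∂h/∂x = (427.9 − 425.5) / (205 − 0) = +0.01171
∂h/∂y = (425.6 − 425.5) / (230 − 0) = +0.0004348
Head at (-30, 175) = 425.5 + (+0.01171)·(-30) + (+0.0004348)·(175) = 425.22 m.
That is lower than the 425.5 m at 1, so the point is downgradient.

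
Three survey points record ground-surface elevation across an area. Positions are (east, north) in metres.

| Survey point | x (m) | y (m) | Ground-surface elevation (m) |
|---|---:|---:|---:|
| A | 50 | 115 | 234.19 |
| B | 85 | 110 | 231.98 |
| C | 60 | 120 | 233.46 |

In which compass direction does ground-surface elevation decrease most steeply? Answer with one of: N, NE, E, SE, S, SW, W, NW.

Differences from A: to B (Δx, Δy, Δh) = (35, -5, -2.21); to C = (10, 5, -0.73).
Solve a·Δx + b·Δy = Δz: det = 35·5 − 10·(-5) = 225.
∂z/∂x = [(-2.21)·5 − (-0.73)·(-5)] / 225 = -0.06533
∂z/∂y = [35·(-0.73) − 10·(-2.21)] / 225 = -0.01533
Steepest decrease is along −∇f = (+0.06533 E, +0.01533 N) → east.

E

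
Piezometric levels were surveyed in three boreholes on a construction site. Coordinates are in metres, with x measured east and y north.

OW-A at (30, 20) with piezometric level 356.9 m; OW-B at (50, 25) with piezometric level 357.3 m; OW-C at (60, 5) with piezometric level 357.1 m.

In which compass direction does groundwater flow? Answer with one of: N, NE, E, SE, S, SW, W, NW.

SW

With h = a·x + b·y + c and OW-A as origin, the differences give:
  20·a + 5·b = +0.4
  30·a + (-15)·b = +0.2
Eliminate b (×(-15) and ×5, subtract): -450·a = -7.00 → a = ∂h/∂x = +0.01556
Back-substitute: b = ∂h/∂y = +0.01778.
Flow = −∇h = (-0.01556 east, -0.01778 north), which points southwest.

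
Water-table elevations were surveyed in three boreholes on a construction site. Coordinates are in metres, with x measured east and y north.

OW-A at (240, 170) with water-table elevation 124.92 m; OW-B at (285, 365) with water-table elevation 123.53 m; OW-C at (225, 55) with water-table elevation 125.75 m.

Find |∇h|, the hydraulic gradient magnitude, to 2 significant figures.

Three-point gradient (reference OW-A): Δ to OW-B = (45, 195, -1.39), Δ to OW-C = (-15, -115, +0.83).
∂h/∂x = +0.0008889, ∂h/∂y = -0.007333 (det = -2250).
|∇h| = √(0.0008889² + -0.007333²) = 0.007387

0.0074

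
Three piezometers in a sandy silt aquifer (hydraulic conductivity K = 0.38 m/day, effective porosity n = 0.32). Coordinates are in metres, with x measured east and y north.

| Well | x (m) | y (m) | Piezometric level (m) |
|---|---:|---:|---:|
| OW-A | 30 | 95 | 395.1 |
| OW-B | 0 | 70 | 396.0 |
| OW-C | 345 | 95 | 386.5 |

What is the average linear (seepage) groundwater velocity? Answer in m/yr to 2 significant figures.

12 m/yr

Differences from OW-A: to OW-B (Δx, Δy, Δh) = (-30, -25, +0.9); to OW-C = (315, 0, -8.6).
Solve a·Δx + b·Δy = Δh: det = (-30)·0 − 315·(-25) = 7875.
∂h/∂x = [(+0.9)·0 − (-8.6)·(-25)] / 7875 = -0.02730
∂h/∂y = [(-30)·(-8.6) − 315·(+0.9)] / 7875 = -0.003238
|∇h| = √(-0.02730² + -0.003238²) = 0.02749
Seepage velocity v = K·i/n = 0.38 × 0.02749 / 0.32 = 0.03264 m/day = 11.92 m/yr.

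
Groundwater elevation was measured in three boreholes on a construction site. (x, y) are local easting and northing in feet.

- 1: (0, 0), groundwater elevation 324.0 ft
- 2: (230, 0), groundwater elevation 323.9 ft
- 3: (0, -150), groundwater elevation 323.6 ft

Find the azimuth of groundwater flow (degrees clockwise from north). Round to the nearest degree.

171°

∂h/∂x = (323.9 − 324.0) / (230 − 0) = -0.0004348
∂h/∂y = (323.6 − 324.0) / (-150 − 0) = +0.002667
Flow direction (−∇h) has components (+0.0004348 E, -0.002667 N).
Azimuth = atan2(E, N) = atan2(+0.0004348, -0.002667) = 170.7° ≈ 171°.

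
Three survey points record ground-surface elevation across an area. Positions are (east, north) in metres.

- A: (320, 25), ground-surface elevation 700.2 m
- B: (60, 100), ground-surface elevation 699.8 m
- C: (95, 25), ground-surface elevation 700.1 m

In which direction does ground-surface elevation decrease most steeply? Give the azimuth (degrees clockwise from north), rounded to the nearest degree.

Three-point gradient (reference A): Δ to B = (-260, 75, -0.4), Δ to C = (-225, 0, -0.1).
∂z/∂x = +0.0004444, ∂z/∂y = -0.003793 (det = 16875).
Steepest decrease is along −∇f: components (-0.0004444 E, +0.003793 N).
Azimuth = atan2(-0.0004444, +0.003793) = 353.3° ≈ 353°.

353°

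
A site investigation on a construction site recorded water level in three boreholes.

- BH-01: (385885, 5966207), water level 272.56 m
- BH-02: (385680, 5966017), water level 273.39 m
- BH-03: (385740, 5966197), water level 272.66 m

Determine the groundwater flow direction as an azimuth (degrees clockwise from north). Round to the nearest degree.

006°

Taking BH-01 as reference: BH-02−BH-01 = (-205, -190, +0.83); BH-03−BH-01 = (-145, -10, +0.10).
Determinant of the coordinate differences = (-205)·(-10) − (-145)·(-190) = -25500.
∂h/∂x = [(+0.83)·(-10) − (+0.10)·(-190)] / -25500 = -0.0004196
∂h/∂y = [(-205)·(+0.10) − (-145)·(+0.83)] / -25500 = -0.003916
Flow direction (−∇h) has components (+0.0004196 E, +0.003916 N).
Azimuth = atan2(E, N) = atan2(+0.0004196, +0.003916) = 6.1° ≈ 006°.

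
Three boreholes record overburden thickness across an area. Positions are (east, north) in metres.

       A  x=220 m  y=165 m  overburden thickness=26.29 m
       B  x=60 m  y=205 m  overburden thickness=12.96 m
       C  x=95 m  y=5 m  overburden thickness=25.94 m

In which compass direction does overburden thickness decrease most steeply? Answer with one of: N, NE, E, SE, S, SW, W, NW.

NW

With d = a·x + b·y + c and A as origin, the differences give:
  (-160)·a + 40·b = -13.33
  (-125)·a + (-160)·b = -0.35
Eliminate b (×(-160) and ×40, subtract): 30600·a = 2146.800 → a = ∂d/∂x = +0.07016
Back-substitute: b = ∂d/∂y = -0.05262.
Steepest decrease is along −∇f = (-0.07016 E, +0.05262 N) → northwest.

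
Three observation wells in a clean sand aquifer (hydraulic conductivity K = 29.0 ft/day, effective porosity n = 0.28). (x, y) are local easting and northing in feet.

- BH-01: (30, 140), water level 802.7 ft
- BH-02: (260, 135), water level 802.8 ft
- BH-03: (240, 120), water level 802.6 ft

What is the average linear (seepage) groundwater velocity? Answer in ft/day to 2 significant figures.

Differences from BH-01: to BH-02 (Δx, Δy, Δh) = (230, -5, +0.1); to BH-03 = (210, -20, -0.1).
Determinant of the coordinate differences = 230·(-20) − 210·(-5) = -3550.
∂h/∂x = [(+0.1)·(-20) − (-0.1)·(-5)] / -3550 = +0.0007042
∂h/∂y = [230·(-0.1) − 210·(+0.1)] / -3550 = +0.01239
|∇h| = √(0.0007042² + 0.01239²) = 0.01241
Seepage velocity v = K·i/n = 29.0 × 0.01241 / 0.28 = 1.285 ft/day.

1.3 ft/day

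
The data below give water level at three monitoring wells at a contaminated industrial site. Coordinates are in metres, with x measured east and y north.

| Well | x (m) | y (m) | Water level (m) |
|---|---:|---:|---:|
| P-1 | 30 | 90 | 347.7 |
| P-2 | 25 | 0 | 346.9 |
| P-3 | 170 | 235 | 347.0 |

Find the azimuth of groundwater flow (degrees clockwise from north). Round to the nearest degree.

With h = a·x + b·y + c and P-1 as origin, the differences give:
  (-5)·a + (-90)·b = -0.8
  140·a + 145·b = -0.7
Eliminate b (×145 and ×(-90), subtract): 11875·a = -179.00 → a = ∂h/∂x = -0.01507
Back-substitute: b = ∂h/∂y = +0.009726.
Flow direction (−∇h) has components (+0.01507 E, -0.009726 N).
Azimuth = atan2(E, N) = atan2(+0.01507, -0.009726) = 122.8° ≈ 123°.

123°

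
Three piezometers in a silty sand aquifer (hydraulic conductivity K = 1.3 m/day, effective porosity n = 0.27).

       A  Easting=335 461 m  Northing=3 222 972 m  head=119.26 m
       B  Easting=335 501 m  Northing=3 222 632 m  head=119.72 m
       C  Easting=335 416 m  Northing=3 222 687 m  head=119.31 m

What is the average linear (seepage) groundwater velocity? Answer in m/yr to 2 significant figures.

Taking A as reference: B−A = (40, -340, +0.46); C−A = (-45, -285, +0.05).
Determinant of the coordinate differences = 40·(-285) − (-45)·(-340) = -26700.
∂h/∂x = [(+0.46)·(-285) − (+0.05)·(-340)] / -26700 = +0.004273
∂h/∂y = [40·(+0.05) − (-45)·(+0.46)] / -26700 = -0.0008502
|∇h| = √(0.004273² + -0.0008502²) = 0.004357
Seepage velocity v = K·i/n = 1.3 × 0.004357 / 0.27 = 0.02098 m/day = 7.663 m/yr.

7.7 m/yr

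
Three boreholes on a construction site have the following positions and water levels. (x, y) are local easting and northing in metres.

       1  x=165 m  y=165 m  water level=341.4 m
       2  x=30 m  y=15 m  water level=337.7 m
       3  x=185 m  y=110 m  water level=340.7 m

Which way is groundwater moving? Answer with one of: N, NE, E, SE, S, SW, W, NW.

SW

Differences from 1: to 2 (Δx, Δy, Δh) = (-135, -150, -3.7); to 3 = (20, -55, -0.7).
Determinant of the coordinate differences = (-135)·(-55) − 20·(-150) = 10425.
∂h/∂x = [(-3.7)·(-55) − (-0.7)·(-150)] / 10425 = +0.009448
∂h/∂y = [(-135)·(-0.7) − 20·(-3.7)] / 10425 = +0.01616
Flow = −∇h = (-0.009448 east, -0.01616 north), which points southwest.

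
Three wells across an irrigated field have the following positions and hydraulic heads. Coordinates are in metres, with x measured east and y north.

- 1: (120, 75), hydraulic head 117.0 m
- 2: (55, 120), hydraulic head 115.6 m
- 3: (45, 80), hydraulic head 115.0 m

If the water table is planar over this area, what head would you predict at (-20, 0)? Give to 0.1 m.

112.6 m

With h = a·x + b·y + c and 1 as origin, the differences give:
  (-65)·a + 45·b = -1.4
  (-75)·a + 5·b = -2.0
Eliminate b (×5 and ×45, subtract): 3050·a = 83.00 → a = ∂h/∂x = +0.02721
Back-substitute: b = ∂h/∂y = +0.008197.
h(-20, 0) = 117.0 + (+0.02721)·(-140) + (+0.008197)·(-75) = 117.0 -3.810 -0.615 = 112.575 m.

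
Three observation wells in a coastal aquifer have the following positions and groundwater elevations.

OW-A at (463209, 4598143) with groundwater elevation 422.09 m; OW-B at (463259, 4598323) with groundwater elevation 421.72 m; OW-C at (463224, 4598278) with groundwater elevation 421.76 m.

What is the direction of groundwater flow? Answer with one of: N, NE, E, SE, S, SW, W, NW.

NW

With h = a·x + b·y + c and OW-A as origin, the differences give:
  50·a + 180·b = -0.37
  15·a + 135·b = -0.33
Eliminate b (×135 and ×180, subtract): 4050·a = 9.450 → a = ∂h/∂x = +0.002333
Back-substitute: b = ∂h/∂y = -0.002704.
Flow = −∇h = (-0.002333 east, +0.002704 north), which points northwest.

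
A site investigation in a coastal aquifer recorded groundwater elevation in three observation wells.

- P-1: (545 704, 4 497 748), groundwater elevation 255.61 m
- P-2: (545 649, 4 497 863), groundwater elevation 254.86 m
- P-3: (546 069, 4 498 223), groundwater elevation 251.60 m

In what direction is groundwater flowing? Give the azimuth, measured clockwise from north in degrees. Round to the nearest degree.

Differences from P-1: to P-2 (Δx, Δy, Δh) = (-55, 115, -0.75); to P-3 = (365, 475, -4.01).
Determinant of the coordinate differences = (-55)·475 − 365·115 = -68100.
∂h/∂x = [(-0.75)·475 − (-4.01)·115] / -68100 = -0.001540
∂h/∂y = [(-55)·(-4.01) − 365·(-0.75)] / -68100 = -0.007258
Flow direction (−∇h) has components (+0.001540 E, +0.007258 N).
Azimuth = atan2(E, N) = atan2(+0.001540, +0.007258) = 12.0° ≈ 012°.

012°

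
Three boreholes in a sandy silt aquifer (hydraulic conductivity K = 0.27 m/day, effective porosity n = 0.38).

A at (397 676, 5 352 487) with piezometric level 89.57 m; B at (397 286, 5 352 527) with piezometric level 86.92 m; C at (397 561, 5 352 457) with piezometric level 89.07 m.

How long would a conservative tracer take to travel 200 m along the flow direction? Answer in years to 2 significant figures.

85 years

With h = a·x + b·y + c and A as origin, the differences give:
  (-390)·a + 40·b = -2.65
  (-115)·a + (-30)·b = -0.50
Eliminate b (×(-30) and ×40, subtract): 16300·a = 99.500 → a = ∂h/∂x = +0.006104
Back-substitute: b = ∂h/∂y = -0.006733.
|∇h| = √(0.006104² + -0.006733²) = 0.009088
Seepage velocity v = K·i/n = 0.27 × 0.009088 / 0.38 = 0.006457 m/day.
t = 200 / 0.006457 = 3.097e+04 days = 84.8 years.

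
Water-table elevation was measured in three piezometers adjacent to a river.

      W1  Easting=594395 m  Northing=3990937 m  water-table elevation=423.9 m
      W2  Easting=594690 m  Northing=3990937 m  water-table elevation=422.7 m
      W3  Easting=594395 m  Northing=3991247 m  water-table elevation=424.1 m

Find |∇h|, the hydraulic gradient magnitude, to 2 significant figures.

∂h/∂x = (422.7 − 423.9) / (594690 − 594395) = -0.004068
∂h/∂y = (424.1 − 423.9) / (3991247 − 3990937) = +0.0006452
|∇h| = √(-0.004068² + 0.0006452²) = 0.004119

0.0041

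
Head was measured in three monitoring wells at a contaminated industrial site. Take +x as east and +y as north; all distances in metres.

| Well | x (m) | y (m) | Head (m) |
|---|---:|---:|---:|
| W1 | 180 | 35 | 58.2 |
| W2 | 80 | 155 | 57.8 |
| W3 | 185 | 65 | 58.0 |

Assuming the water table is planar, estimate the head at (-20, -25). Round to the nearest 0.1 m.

59.2 m

With h = a·x + b·y + c and W1 as origin, the differences give:
  (-100)·a + 120·b = -0.4
  5·a + 30·b = -0.2
Eliminate b (×30 and ×120, subtract): -3600·a = 12.00 → a = ∂h/∂x = -0.003333
Back-substitute: b = ∂h/∂y = -0.006111.
h(-20, -25) = 58.2 + (-0.003333)·(-200) + (-0.006111)·(-60) = 58.2 +0.667 +0.367 = 59.233 m.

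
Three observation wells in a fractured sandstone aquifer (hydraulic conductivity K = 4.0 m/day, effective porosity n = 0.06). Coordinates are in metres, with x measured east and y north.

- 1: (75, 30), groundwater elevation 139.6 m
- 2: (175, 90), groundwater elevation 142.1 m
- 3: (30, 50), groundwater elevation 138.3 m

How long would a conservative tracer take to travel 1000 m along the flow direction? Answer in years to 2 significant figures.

1.5 years

Differences from 1: to 2 (Δx, Δy, Δh) = (100, 60, +2.5); to 3 = (-45, 20, -1.3).
Solve a·Δx + b·Δy = Δh: det = 100·20 − (-45)·60 = 4700.
∂h/∂x = [(+2.5)·20 − (-1.3)·60] / 4700 = +0.02723
∂h/∂y = [100·(-1.3) − (-45)·(+2.5)] / 4700 = -0.003723
|∇h| = √(0.02723² + -0.003723²) = 0.02748
Seepage velocity v = K·i/n = 4.0 × 0.02748 / 0.06 = 1.832 m/day.
t = 1000 / 1.832 = 545.9 days = 1.49 years.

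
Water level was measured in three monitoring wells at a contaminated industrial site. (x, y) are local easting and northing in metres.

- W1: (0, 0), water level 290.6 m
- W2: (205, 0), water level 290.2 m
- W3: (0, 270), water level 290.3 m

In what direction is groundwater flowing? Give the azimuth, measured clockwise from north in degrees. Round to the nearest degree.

∂h/∂x = (290.2 − 290.6) / (205 − 0) = -0.001951
∂h/∂y = (290.3 − 290.6) / (270 − 0) = -0.001111
Flow direction (−∇h) has components (+0.001951 E, +0.001111 N).
Azimuth = atan2(E, N) = atan2(+0.001951, +0.001111) = 60.3° ≈ 060°.

060°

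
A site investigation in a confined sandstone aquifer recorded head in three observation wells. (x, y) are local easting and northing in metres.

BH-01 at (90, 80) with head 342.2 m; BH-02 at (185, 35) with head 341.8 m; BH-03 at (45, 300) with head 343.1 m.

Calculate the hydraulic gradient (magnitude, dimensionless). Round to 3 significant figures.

Taking BH-01 as reference: BH-02−BH-01 = (95, -45, -0.4); BH-03−BH-01 = (-45, 220, +0.9).
Solve a·Δx + b·Δy = Δh: det = 95·220 − (-45)·(-45) = 18875.
∂h/∂x = [(-0.4)·220 − (+0.9)·(-45)] / 18875 = -0.002517
∂h/∂y = [95·(+0.9) − (-45)·(-0.4)] / 18875 = +0.003576
|∇h| = √(-0.002517² + 0.003576²) = 0.004373

0.00437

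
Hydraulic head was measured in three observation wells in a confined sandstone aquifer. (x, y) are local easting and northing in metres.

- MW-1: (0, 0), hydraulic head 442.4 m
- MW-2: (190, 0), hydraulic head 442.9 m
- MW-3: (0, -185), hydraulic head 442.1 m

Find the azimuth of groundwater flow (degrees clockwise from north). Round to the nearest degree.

∂h/∂x = (442.9 − 442.4) / (190 − 0) = +0.002632
∂h/∂y = (442.1 − 442.4) / (-185 − 0) = +0.001622
Flow direction (−∇h) has components (-0.002632 E, -0.001622 N).
Azimuth = atan2(E, N) = atan2(-0.002632, -0.001622) = 238.4° ≈ 238°.

238°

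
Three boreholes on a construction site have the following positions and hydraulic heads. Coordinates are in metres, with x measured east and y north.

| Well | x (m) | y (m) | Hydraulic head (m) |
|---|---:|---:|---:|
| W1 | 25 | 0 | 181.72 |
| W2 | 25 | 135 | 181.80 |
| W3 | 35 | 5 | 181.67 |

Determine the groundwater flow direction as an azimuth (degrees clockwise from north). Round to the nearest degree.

With h = a·x + b·y + c and W1 as origin, the differences give:
  0·a + 135·b = +0.08
  10·a + 5·b = -0.05
Eliminate b (×5 and ×135, subtract): -1350·a = 7.150 → a = ∂h/∂x = -0.005296
Back-substitute: b = ∂h/∂y = +0.0005926.
Flow direction (−∇h) has components (+0.005296 E, -0.0005926 N).
Azimuth = atan2(E, N) = atan2(+0.005296, -0.0005926) = 96.4° ≈ 096°.

096°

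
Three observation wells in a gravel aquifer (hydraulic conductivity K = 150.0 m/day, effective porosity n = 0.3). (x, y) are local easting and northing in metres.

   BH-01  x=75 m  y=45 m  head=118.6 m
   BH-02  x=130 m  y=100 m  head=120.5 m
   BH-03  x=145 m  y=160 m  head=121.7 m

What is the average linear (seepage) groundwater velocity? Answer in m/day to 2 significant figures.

12 m/day

Taking BH-01 as reference: BH-02−BH-01 = (55, 55, +1.9); BH-03−BH-01 = (70, 115, +3.1).
Determinant of the coordinate differences = 55·115 − 70·55 = 2475.
∂h/∂x = [(+1.9)·115 − (+3.1)·55] / 2475 = +0.01939
∂h/∂y = [55·(+3.1) − 70·(+1.9)] / 2475 = +0.01515
|∇h| = √(0.01939² + 0.01515²) = 0.02461
Seepage velocity v = K·i/n = 150.0 × 0.02461 / 0.3 = 12.3 m/day.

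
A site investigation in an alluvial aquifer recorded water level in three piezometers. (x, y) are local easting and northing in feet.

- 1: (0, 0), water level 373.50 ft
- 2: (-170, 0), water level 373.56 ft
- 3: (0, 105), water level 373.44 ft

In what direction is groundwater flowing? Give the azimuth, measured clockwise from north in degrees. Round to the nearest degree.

∂h/∂x = (373.56 − 373.50) / (-170 − 0) = -0.0003529
∂h/∂y = (373.44 − 373.50) / (105 − 0) = -0.0005714
Flow direction (−∇h) has components (+0.0003529 E, +0.0005714 N).
Azimuth = atan2(E, N) = atan2(+0.0003529, +0.0005714) = 31.7° ≈ 032°.

032°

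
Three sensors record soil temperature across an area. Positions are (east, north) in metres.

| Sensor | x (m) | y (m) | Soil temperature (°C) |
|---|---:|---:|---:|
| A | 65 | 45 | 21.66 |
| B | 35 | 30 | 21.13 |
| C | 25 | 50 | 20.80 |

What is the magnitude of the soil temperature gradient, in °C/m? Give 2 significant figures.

0.022 °C/m

Differences from A: to B (Δx, Δy, Δh) = (-30, -15, -0.53); to C = (-40, 5, -0.86).
Determinant of the coordinate differences = (-30)·5 − (-40)·(-15) = -750.
∂T/∂x = [(-0.53)·5 − (-0.86)·(-15)] / -750 = +0.02073
∂T/∂y = [(-30)·(-0.86) − (-40)·(-0.53)] / -750 = -0.006133
|∇f| = √(0.02073² + -0.006133²) = 0.02162 °C/m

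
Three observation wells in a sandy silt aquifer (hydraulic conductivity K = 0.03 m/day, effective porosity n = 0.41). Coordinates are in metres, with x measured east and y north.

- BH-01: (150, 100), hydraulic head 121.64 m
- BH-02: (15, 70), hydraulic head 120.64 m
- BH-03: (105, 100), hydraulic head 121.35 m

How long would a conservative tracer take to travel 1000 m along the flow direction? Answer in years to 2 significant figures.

4800 years

Taking BH-01 as reference: BH-02−BH-01 = (-135, -30, -1.00); BH-03−BH-01 = (-45, 0, -0.29).
Solve a·Δx + b·Δy = Δh: det = (-135)·0 − (-45)·(-30) = -1350.
∂h/∂x = [(-1.00)·0 − (-0.29)·(-30)] / -1350 = +0.006444
∂h/∂y = [(-135)·(-0.29) − (-45)·(-1.00)] / -1350 = +0.004333
|∇h| = √(0.006444² + 0.004333²) = 0.007765
Seepage velocity v = K·i/n = 0.03 × 0.007765 / 0.41 = 0.0005682 m/day.
t = 1000 / 0.0005682 = 1.76e+06 days = 4.82e+03 years.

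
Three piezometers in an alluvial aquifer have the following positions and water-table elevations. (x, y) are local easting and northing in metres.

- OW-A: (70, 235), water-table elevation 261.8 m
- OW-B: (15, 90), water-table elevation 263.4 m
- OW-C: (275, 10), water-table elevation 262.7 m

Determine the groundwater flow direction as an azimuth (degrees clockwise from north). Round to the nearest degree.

031°

Taking OW-A as reference: OW-B−OW-A = (-55, -145, +1.6); OW-C−OW-A = (205, -225, +0.9).
Determinant of the coordinate differences = (-55)·(-225) − 205·(-145) = 42100.
∂h/∂x = [(+1.6)·(-225) − (+0.9)·(-145)] / 42100 = -0.005451
∂h/∂y = [(-55)·(+0.9) − 205·(+1.6)] / 42100 = -0.008967
Flow direction (−∇h) has components (+0.005451 E, +0.008967 N).
Azimuth = atan2(E, N) = atan2(+0.005451, +0.008967) = 31.3° ≈ 031°.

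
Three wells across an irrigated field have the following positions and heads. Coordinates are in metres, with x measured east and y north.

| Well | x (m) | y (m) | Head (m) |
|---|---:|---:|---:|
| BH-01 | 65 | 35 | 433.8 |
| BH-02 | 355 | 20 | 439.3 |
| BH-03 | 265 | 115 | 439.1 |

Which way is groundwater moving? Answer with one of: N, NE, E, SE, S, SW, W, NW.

SW

Taking BH-01 as reference: BH-02−BH-01 = (290, -15, +5.5); BH-03−BH-01 = (200, 80, +5.3).
Determinant of the coordinate differences = 290·80 − 200·(-15) = 26200.
∂h/∂x = [(+5.5)·80 − (+5.3)·(-15)] / 26200 = +0.01983
∂h/∂y = [290·(+5.3) − 200·(+5.5)] / 26200 = +0.01668
Flow = −∇h = (-0.01983 east, -0.01668 north), which points southwest.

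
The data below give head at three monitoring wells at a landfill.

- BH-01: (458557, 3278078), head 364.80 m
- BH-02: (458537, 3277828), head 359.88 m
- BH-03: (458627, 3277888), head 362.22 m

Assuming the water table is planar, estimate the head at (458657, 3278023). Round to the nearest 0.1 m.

365.1 m

Differences from BH-01: to BH-02 (Δx, Δy, Δh) = (-20, -250, -4.92); to BH-03 = (70, -190, -2.58).
Determinant of the coordinate differences = (-20)·(-190) − 70·(-250) = 21300.
∂h/∂x = [(-4.92)·(-190) − (-2.58)·(-250)] / 21300 = +0.01361
∂h/∂y = [(-20)·(-2.58) − 70·(-4.92)] / 21300 = +0.01859
h(458657, 3278023) = 364.80 + (+0.01361)·(100) + (+0.01859)·(-55) = 364.80 +1.361 -1.023 = 365.138 m.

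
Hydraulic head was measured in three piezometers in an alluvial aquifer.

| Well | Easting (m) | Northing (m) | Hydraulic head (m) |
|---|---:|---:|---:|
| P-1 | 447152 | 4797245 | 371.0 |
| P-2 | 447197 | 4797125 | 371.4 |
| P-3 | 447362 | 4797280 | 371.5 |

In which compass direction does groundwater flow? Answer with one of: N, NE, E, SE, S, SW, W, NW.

NW

Differences from P-1: to P-2 (Δx, Δy, Δh) = (45, -120, +0.4); to P-3 = (210, 35, +0.5).
Determinant of the coordinate differences = 45·35 − 210·(-120) = 26775.
∂h/∂x = [(+0.4)·35 − (+0.5)·(-120)] / 26775 = +0.002764
∂h/∂y = [45·(+0.5) − 210·(+0.4)] / 26775 = -0.002297
Flow = −∇h = (-0.002764 east, +0.002297 north), which points northwest.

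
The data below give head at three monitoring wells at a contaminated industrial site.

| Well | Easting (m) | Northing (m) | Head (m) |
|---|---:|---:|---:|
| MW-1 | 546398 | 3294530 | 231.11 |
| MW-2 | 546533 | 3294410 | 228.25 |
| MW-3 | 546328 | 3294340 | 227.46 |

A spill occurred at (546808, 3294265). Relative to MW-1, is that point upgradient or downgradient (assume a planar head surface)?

Differences from MW-1: to MW-2 (Δx, Δy, Δh) = (135, -120, -2.86); to MW-3 = (-70, -190, -3.65).
Solve a·Δx + b·Δy = Δh: det = 135·(-190) − (-70)·(-120) = -34050.
∂h/∂x = [(-2.86)·(-190) − (-3.65)·(-120)] / -34050 = -0.003095
∂h/∂y = [135·(-3.65) − (-70)·(-2.86)] / -34050 = +0.02035
Head at (546808, 3294265) = 231.11 + (-0.003095)·(410) + (+0.02035)·(-265) = 224.45 m.
That is lower than the 231.11 m at MW-1, so the point is downgradient.

downgradient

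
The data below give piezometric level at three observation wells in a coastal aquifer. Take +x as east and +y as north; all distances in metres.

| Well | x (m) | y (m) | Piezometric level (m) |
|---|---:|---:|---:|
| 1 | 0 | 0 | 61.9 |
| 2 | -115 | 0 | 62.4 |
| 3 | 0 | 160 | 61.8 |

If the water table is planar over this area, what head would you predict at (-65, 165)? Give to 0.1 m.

∂h/∂x = (62.4 − 61.9) / (-115 − 0) = -0.004348
∂h/∂y = (61.8 − 61.9) / (160 − 0) = -0.0006250
h(-65, 165) = 61.9 + (-0.004348)·(-65) + (-0.0006250)·(165) = 61.9 +0.283 -0.103 = 62.079 m.

62.1 m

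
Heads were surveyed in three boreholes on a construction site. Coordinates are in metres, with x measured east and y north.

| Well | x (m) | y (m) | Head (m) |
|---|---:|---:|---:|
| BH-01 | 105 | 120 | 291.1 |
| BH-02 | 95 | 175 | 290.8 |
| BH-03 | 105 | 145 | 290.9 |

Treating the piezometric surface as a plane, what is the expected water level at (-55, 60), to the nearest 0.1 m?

Differences from BH-01: to BH-02 (Δx, Δy, Δh) = (-10, 55, -0.3); to BH-03 = (0, 25, -0.2).
Determinant of the coordinate differences = (-10)·25 − 0·55 = -250.
∂h/∂x = [(-0.3)·25 − (-0.2)·55] / -250 = -0.01400
∂h/∂y = [(-10)·(-0.2) − 0·(-0.3)] / -250 = -0.008000
h(-55, 60) = 291.1 + (-0.01400)·(-160) + (-0.008000)·(-60) = 291.1 +2.240 +0.480 = 293.820 m.

293.8 m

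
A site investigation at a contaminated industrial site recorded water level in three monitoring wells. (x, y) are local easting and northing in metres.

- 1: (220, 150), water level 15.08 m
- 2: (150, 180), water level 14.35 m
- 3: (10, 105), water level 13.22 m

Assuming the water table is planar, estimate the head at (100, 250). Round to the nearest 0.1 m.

13.7 m

Differences from 1: to 2 (Δx, Δy, Δh) = (-70, 30, -0.73); to 3 = (-210, -45, -1.86).
Determinant of the coordinate differences = (-70)·(-45) − (-210)·30 = 9450.
∂h/∂x = [(-0.73)·(-45) − (-1.86)·30] / 9450 = +0.009381
∂h/∂y = [(-70)·(-1.86) − (-210)·(-0.73)] / 9450 = -0.002444
h(100, 250) = 15.08 + (+0.009381)·(-120) + (-0.002444)·(100) = 15.08 -1.126 -0.244 = 13.710 m.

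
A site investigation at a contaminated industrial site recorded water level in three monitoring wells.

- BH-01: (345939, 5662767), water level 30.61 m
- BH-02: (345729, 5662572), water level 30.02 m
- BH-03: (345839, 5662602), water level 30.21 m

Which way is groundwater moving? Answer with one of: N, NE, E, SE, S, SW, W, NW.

SW

With h = a·x + b·y + c and BH-01 as origin, the differences give:
  (-210)·a + (-195)·b = -0.59
  (-100)·a + (-165)·b = -0.40
Eliminate b (×(-165) and ×(-195), subtract): 15150·a = 19.350 → a = ∂h/∂x = +0.001277
Back-substitute: b = ∂h/∂y = +0.001650.
Flow = −∇h = (-0.001277 east, -0.001650 north), which points southwest.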